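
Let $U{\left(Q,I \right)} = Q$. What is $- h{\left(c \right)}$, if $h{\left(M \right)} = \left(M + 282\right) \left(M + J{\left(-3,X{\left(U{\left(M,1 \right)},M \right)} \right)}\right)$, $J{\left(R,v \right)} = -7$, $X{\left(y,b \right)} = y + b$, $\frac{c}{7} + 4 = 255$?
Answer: $-3568250$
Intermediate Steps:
$c = 1757$ ($c = -28 + 7 \cdot 255 = -28 + 1785 = 1757$)
$X{\left(y,b \right)} = b + y$
$h{\left(M \right)} = \left(-7 + M\right) \left(282 + M\right)$ ($h{\left(M \right)} = \left(M + 282\right) \left(M - 7\right) = \left(282 + M\right) \left(-7 + M\right) = \left(-7 + M\right) \left(282 + M\right)$)
$- h{\left(c \right)} = - (-1974 + 1757^{2} + 275 \cdot 1757) = - (-1974 + 3087049 + 483175) = \left(-1\right) 3568250 = -3568250$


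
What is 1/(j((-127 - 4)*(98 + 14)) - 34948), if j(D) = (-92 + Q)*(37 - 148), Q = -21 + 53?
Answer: -1/28288 ≈ -3.5351e-5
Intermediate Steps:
Q = 32
j(D) = 6660 (j(D) = (-92 + 32)*(37 - 148) = -60*(-111) = 6660)
1/(j((-127 - 4)*(98 + 14)) - 34948) = 1/(6660 - 34948) = 1/(-28288) = -1/28288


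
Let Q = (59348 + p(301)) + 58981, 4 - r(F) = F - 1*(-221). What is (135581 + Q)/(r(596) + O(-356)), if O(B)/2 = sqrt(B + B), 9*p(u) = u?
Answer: -619368061/1991451 - 9141964*I*sqrt(178)/5974353 ≈ -311.01 - 20.415*I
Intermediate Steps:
p(u) = u/9
O(B) = 2*sqrt(2)*sqrt(B) (O(B) = 2*sqrt(B + B) = 2*sqrt(2*B) = 2*(sqrt(2)*sqrt(B)) = 2*sqrt(2)*sqrt(B))
r(F) = -217 - F (r(F) = 4 - (F - 1*(-221)) = 4 - (F + 221) = 4 - (221 + F) = 4 + (-221 - F) = -217 - F)
Q = 1065262/9 (Q = (59348 + (1/9)*301) + 58981 = (59348 + 301/9) + 58981 = 534433/9 + 58981 = 1065262/9 ≈ 1.1836e+5)
(135581 + Q)/(r(596) + O(-356)) = (135581 + 1065262/9)/((-217 - 1*596) + 2*sqrt(2)*sqrt(-356)) = 2285491/(9*((-217 - 596) + 2*sqrt(2)*(2*I*sqrt(89)))) = 2285491/(9*(-813 + 4*I*sqrt(178)))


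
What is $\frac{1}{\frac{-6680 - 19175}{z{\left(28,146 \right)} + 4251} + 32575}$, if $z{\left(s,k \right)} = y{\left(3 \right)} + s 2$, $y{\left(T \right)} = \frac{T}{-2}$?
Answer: $\frac{8611}{280451615} \approx 3.0704 \cdot 10^{-5}$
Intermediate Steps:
$y{\left(T \right)} = - \frac{T}{2}$ ($y{\left(T \right)} = T \left(- \frac{1}{2}\right) = - \frac{T}{2}$)
$z{\left(s,k \right)} = - \frac{3}{2} + 2 s$ ($z{\left(s,k \right)} = \left(- \frac{1}{2}\right) 3 + s 2 = - \frac{3}{2} + 2 s$)
$\frac{1}{\frac{-6680 - 19175}{z{\left(28,146 \right)} + 4251} + 32575} = \frac{1}{\frac{-6680 - 19175}{\left(- \frac{3}{2} + 2 \cdot 28\right) + 4251} + 32575} = \frac{1}{- \frac{25855}{\left(- \frac{3}{2} + 56\right) + 4251} + 32575} = \frac{1}{- \frac{25855}{\frac{109}{2} + 4251} + 32575} = \frac{1}{- \frac{25855}{\frac{8611}{2}} + 32575} = \frac{1}{\left(-25855\right) \frac{2}{8611} + 32575} = \frac{1}{- \frac{51710}{8611} + 32575} = \frac{1}{\frac{280451615}{8611}} = \frac{8611}{280451615}$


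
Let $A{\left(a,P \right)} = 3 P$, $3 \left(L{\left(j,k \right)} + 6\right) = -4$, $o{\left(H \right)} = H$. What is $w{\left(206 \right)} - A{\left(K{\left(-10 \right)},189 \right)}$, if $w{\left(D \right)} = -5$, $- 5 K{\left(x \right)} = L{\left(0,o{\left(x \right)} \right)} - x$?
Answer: $-572$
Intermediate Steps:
$L{\left(j,k \right)} = - \frac{22}{3}$ ($L{\left(j,k \right)} = -6 + \frac{1}{3} \left(-4\right) = -6 - \frac{4}{3} = - \frac{22}{3}$)
$K{\left(x \right)} = \frac{22}{15} + \frac{x}{5}$ ($K{\left(x \right)} = - \frac{- \frac{22}{3} - x}{5} = \frac{22}{15} + \frac{x}{5}$)
$w{\left(206 \right)} - A{\left(K{\left(-10 \right)},189 \right)} = -5 - 3 \cdot 189 = -5 - 567 = -572$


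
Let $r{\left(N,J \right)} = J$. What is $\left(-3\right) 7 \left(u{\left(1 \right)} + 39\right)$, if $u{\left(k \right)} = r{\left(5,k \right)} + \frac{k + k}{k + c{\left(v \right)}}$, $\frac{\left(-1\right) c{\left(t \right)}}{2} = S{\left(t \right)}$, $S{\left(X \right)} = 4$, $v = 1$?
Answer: $-834$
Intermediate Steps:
$c{\left(t \right)} = -8$ ($c{\left(t \right)} = \left(-2\right) 4 = -8$)
$u{\left(k \right)} = k + \frac{2 k}{-8 + k}$ ($u{\left(k \right)} = k + \frac{k + k}{k - 8} = k + \frac{2 k}{-8 + k}$)
$\left(-3\right) 7 \left(u{\left(1 \right)} + 39\right) = \left(-3\right) 7 \left(1 \frac{1}{-8 + 1} \left(-6 + 1\right) + 39\right) = - 21 \left(1 \frac{1}{-7} \left(-5\right) + 39\right) = - 21 \left(1 \left(- \frac{1}{7}\right) \left(-5\right) + 39\right) = - 21 \left(\frac{5}{7} + 39\right) = \left(-21\right) \frac{278}{7} = -834$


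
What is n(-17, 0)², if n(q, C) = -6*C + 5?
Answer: 25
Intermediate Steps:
n(q, C) = 5 - 6*C
n(-17, 0)² = (5 - 6*0)² = (5 + 0)² = 5² = 25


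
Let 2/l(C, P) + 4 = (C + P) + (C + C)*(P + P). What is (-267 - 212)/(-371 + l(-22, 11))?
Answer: 470857/364695 ≈ 1.2911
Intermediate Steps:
l(C, P) = 2/(-4 + C + P + 4*C*P) (l(C, P) = 2/(-4 + ((C + P) + (C + C)*(P + P))) = 2/(-4 + ((C + P) + (2*C)*(2*P))) = 2/(-4 + ((C + P) + 4*C*P)) = 2/(-4 + (C + P + 4*C*P)) = 2/(-4 + C + P + 4*C*P))
(-267 - 212)/(-371 + l(-22, 11)) = (-267 - 212)/(-371 + 2/(-4 - 22 + 11 + 4*(-22)*11)) = -479/(-371 + 2/(-4 - 22 + 11 - 968)) = -479/(-371 + 2/(-983)) = -479/(-371 + 2*(-1/983)) = -479/(-371 - 2/983) = -479/(-364695/983) = -479*(-983/364695) = 470857/364695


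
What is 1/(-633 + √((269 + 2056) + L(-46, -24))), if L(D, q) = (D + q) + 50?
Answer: -633/398384 - √2305/398384 ≈ -0.0017094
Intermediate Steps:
L(D, q) = 50 + D + q
1/(-633 + √((269 + 2056) + L(-46, -24))) = 1/(-633 + √((269 + 2056) + (50 - 46 - 24))) = 1/(-633 + √(2325 - 20)) = 1/(-633 + √2305)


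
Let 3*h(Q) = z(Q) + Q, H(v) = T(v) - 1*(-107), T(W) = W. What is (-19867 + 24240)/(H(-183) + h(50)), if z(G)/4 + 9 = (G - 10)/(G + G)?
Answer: -21865/354 ≈ -61.766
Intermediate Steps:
z(G) = -36 + 2*(-10 + G)/G (z(G) = -36 + 4*((G - 10)/(G + G)) = -36 + 4*((-10 + G)/((2*G))) = -36 + 4*((-10 + G)*(1/(2*G))) = -36 + 4*((-10 + G)/(2*G)) = -36 + 2*(-10 + G)/G)
H(v) = 107 + v (H(v) = v - 1*(-107) = v + 107 = 107 + v)
h(Q) = -34/3 - 20/(3*Q) + Q/3 (h(Q) = ((-34 - 20/Q) + Q)/3 = (-34 + Q - 20/Q)/3 = -34/3 - 20/(3*Q) + Q/3)
(-19867 + 24240)/(H(-183) + h(50)) = (-19867 + 24240)/((107 - 183) + (⅓)*(-20 + 50² - 34*50)/50) = 4373/(-76 + (⅓)*(1/50)*(-20 + 2500 - 1700)) = 4373/(-76 + (⅓)*(1/50)*780) = 4373/(-76 + 26/5) = 4373/(-354/5) = 4373*(-5/354) = -21865/354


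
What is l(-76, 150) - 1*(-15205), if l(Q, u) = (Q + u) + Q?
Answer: 15203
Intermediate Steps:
l(Q, u) = u + 2*Q
l(-76, 150) - 1*(-15205) = (150 + 2*(-76)) - 1*(-15205) = (150 - 152) + 15205 = -2 + 15205 = 15203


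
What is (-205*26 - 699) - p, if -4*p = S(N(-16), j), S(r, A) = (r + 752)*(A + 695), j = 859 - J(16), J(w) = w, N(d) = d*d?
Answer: 381547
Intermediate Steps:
N(d) = d²
j = 843 (j = 859 - 1*16 = 859 - 16 = 843)
S(r, A) = (695 + A)*(752 + r) (S(r, A) = (752 + r)*(695 + A) = (695 + A)*(752 + r))
p = -387576 (p = -(522640 + 695*(-16)² + 752*843 + 843*(-16)²)/4 = -(522640 + 695*256 + 633936 + 843*256)/4 = -(522640 + 177920 + 633936 + 215808)/4 = -¼*1550304 = -387576)
(-205*26 - 699) - p = (-205*26 - 699) - 1*(-387576) = (-5330 - 699) + 387576 = -6029 + 387576 = 381547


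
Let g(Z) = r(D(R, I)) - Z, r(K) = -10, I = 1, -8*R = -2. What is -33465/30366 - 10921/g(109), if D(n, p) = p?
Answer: 15602131/172074 ≈ 90.671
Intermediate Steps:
R = ¼ (R = -⅛*(-2) = ¼ ≈ 0.25000)
g(Z) = -10 - Z
-33465/30366 - 10921/g(109) = -33465/30366 - 10921/(-10 - 1*109) = -33465*1/30366 - 10921/(-10 - 109) = -11155/10122 - 10921/(-119) = -11155/10122 - 10921*(-1/119) = -11155/10122 + 10921/119 = 15602131/172074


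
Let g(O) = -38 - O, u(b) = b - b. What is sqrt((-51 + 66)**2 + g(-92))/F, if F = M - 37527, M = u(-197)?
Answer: -sqrt(31)/12509 ≈ -0.00044510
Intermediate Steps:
u(b) = 0
M = 0
F = -37527 (F = 0 - 37527 = -37527)
sqrt((-51 + 66)**2 + g(-92))/F = sqrt((-51 + 66)**2 + (-38 - 1*(-92)))/(-37527) = sqrt(15**2 + (-38 + 92))*(-1/37527) = sqrt(225 + 54)*(-1/37527) = sqrt(279)*(-1/37527) = (3*sqrt(31))*(-1/37527) = -sqrt(31)/12509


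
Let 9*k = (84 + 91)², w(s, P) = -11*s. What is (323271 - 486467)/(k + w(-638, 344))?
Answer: -1468764/93787 ≈ -15.661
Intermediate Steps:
k = 30625/9 (k = (84 + 91)²/9 = (⅑)*175² = (⅑)*30625 = 30625/9 ≈ 3402.8)
(323271 - 486467)/(k + w(-638, 344)) = (323271 - 486467)/(30625/9 - 11*(-638)) = -163196/(30625/9 + 7018) = -163196/93787/9 = -163196*9/93787 = -1468764/93787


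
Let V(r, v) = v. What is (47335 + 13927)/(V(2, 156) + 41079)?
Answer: 61262/41235 ≈ 1.4857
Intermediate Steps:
(47335 + 13927)/(V(2, 156) + 41079) = (47335 + 13927)/(156 + 41079) = 61262/41235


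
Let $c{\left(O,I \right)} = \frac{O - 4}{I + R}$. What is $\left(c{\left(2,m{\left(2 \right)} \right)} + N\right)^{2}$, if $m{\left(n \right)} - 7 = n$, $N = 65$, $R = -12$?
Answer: $\frac{38809}{9} \approx 4312.1$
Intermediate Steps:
$m{\left(n \right)} = 7 + n$
$c{\left(O,I \right)} = \frac{-4 + O}{-12 + I}$ ($c{\left(O,I \right)} = \frac{O - 4}{I - 12} = \frac{-4 + O}{-12 + I}$)
$\left(c{\left(2,m{\left(2 \right)} \right)} + N\right)^{2} = \left(\frac{-4 + 2}{-12 + \left(7 + 2\right)} + 65\right)^{2} = \left(\frac{1}{-12 + 9} \left(-2\right) + 65\right)^{2} = \left(\frac{1}{-3} \left(-2\right) + 65\right)^{2} = \left(\left(- \frac{1}{3}\right) \left(-2\right) + 65\right)^{2} = \left(\frac{2}{3} + 65\right)^{2} = \left(\frac{197}{3}\right)^{2} = \frac{38809}{9}$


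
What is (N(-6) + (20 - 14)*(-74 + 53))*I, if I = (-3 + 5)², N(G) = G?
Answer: -528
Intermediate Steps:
I = 4 (I = 2² = 4)
(N(-6) + (20 - 14)*(-74 + 53))*I = (-6 + (20 - 14)*(-74 + 53))*4 = (-6 + 6*(-21))*4 = (-6 - 126)*4 = -132*4 = -528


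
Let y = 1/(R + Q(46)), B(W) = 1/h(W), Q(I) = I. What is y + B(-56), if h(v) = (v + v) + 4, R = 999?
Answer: -937/112860 ≈ -0.0083023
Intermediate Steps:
h(v) = 4 + 2*v (h(v) = 2*v + 4 = 4 + 2*v)
B(W) = 1/(4 + 2*W)
y = 1/1045 (y = 1/(999 + 46) = 1/1045 ≈ 0.00095694)
y + B(-56) = 1/1045 + 1/(2*(2 - 56)) = 1/1045 + (½)/(-54) = 1/1045 + (½)*(-1/54) = 1/1045 - 1/108 = -937/112860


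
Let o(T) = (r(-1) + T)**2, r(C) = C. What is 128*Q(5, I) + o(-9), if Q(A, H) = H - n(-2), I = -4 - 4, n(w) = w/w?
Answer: -1052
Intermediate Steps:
n(w) = 1
o(T) = (-1 + T)**2
I = -8
Q(A, H) = -1 + H (Q(A, H) = H - 1*1 = H - 1 = -1 + H)
128*Q(5, I) + o(-9) = 128*(-1 - 8) + (-1 - 9)**2 = 128*(-9) + (-10)**2 = -1152 + 100 = -1052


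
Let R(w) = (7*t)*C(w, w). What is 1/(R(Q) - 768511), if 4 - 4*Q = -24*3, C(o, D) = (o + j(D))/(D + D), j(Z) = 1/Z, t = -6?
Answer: -361/277440073 ≈ -1.3012e-6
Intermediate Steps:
C(o, D) = (o + 1/D)/(2*D) (C(o, D) = (o + 1/D)/(D + D) = (o + 1/D)/((2*D)) = (o + 1/D)*(1/(2*D)) = (o + 1/D)/(2*D))
Q = 19 (Q = 1 - (-6)*3 = 1 - ¼*(-72) = 1 + 18 = 19)
R(w) = -21*(1 + w²)/w² (R(w) = (7*(-6))*((1 + w*w)/(2*w²)) = -21*(1 + w²)/w²)
1/(R(Q) - 768511) = 1/((-21 - 21/19²) - 768511) = 1/((-21 - 21*1/361) - 768511) = 1/((-21 - 21/361) - 768511) = 1/(-7602/361 - 768511) = 1/(-277440073/361) = -361/277440073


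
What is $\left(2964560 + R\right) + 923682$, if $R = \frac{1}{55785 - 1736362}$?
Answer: $\frac{6534490075633}{1680577} \approx 3.8882 \cdot 10^{6}$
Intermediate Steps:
$R = - \frac{1}{1680577}$ ($R = \frac{1}{-1680577} = - \frac{1}{1680577} \approx -5.9503 \cdot 10^{-7}$)
$\left(2964560 + R\right) + 923682 = \left(2964560 - \frac{1}{1680577}\right) + 923682 = \frac{4982171351119}{1680577} + 923682 = \frac{6534490075633}{1680577}$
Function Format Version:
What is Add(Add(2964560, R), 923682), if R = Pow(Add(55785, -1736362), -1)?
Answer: Rational(6534490075633, 1680577) ≈ 3.8882e+6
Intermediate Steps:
R = Rational(-1, 1680577) (R = Pow(-1680577, -1) = Rational(-1, 1680577) ≈ -5.9503e-7)
Add(Add(2964560, R), 923682) = Add(Add(2964560, Rational(-1, 1680577)), 923682) = Add(Rational(4982171351119, 1680577), 923682) = Rational(6534490075633, 1680577)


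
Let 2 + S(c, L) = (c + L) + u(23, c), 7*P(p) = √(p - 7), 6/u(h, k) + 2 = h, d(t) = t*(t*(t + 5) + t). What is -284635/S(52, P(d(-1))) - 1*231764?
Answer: 13*(-17828*√2 + 6428721*I)/(√2 - 352*I) ≈ -2.3742e+5 + 22.741*I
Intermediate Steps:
d(t) = t*(t + t*(5 + t)) (d(t) = t*(t*(5 + t) + t) = t*(t + t*(5 + t)))
u(h, k) = 6/(-2 + h)
P(p) = √(-7 + p)/7 (P(p) = √(p - 7)/7 = √(-7 + p)/7)
S(c, L) = -12/7 + L + c (S(c, L) = -2 + ((c + L) + 6/(-2 + 23)) = -2 + ((L + c) + 6/21) = -2 + ((L + c) + 6*(1/21)) = -2 + ((L + c) + 2/7) = -2 + (2/7 + L + c) = -12/7 + L + c)
-284635/S(52, P(d(-1))) - 1*231764 = -284635/(-12/7 + √(-7 + (-1)²*(6 - 1))/7 + 52) - 1*231764 = -284635/(-12/7 + √(-7 + 1*5)/7 + 52) - 231764 = -284635/(-12/7 + √(-7 + 5)/7 + 52) - 231764 = -284635/(-12/7 + √(-2)/7 + 52) - 231764 = -284635/(-12/7 + (I*√2)/7 + 52) - 231764 = -284635/(-12/7 + I*√2/7 + 52) - 231764 = -284635/(352/7 + I*√2/7) - 231764 = -231764 - 284635/(352/7 + I*√2/7)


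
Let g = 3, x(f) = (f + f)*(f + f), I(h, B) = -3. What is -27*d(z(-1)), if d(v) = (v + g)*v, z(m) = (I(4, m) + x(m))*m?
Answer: 54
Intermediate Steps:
x(f) = 4*f**2 (x(f) = (2*f)*(2*f) = 4*f**2)
z(m) = m*(-3 + 4*m**2) (z(m) = (-3 + 4*m**2)*m = m*(-3 + 4*m**2))
d(v) = v*(3 + v) (d(v) = (v + 3)*v = (3 + v)*v = v*(3 + v))
-27*d(z(-1)) = -27*(-(-3 + 4*(-1)**2))*(3 - (-3 + 4*(-1)**2)) = -27*(-(-3 + 4*1))*(3 - (-3 + 4*1)) = -27*(-(-3 + 4))*(3 - (-3 + 4)) = -27*(-1*1)*(3 - 1*1) = -(-27)*(3 - 1) = -(-27)*2 = -27*(-2) = 54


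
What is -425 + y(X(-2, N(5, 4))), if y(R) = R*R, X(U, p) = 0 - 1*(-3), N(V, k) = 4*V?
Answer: -416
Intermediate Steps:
X(U, p) = 3 (X(U, p) = 0 + 3 = 3)
y(R) = R**2
-425 + y(X(-2, N(5, 4))) = -425 + 3**2 = -425 + 9 = -416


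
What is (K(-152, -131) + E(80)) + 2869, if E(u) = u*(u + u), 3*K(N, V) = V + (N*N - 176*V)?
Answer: 31012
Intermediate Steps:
K(N, V) = -175*V/3 + N²/3 (K(N, V) = (V + (N*N - 176*V))/3 = (V + (N² - 176*V))/3 = (N² - 175*V)/3 = -175*V/3 + N²/3)
E(u) = 2*u² (E(u) = u*(2*u) = 2*u²)
(K(-152, -131) + E(80)) + 2869 = ((-175/3*(-131) + (⅓)*(-152)²) + 2*80²) + 2869 = ((22925/3 + (⅓)*23104) + 2*6400) + 2869 = ((22925/3 + 23104/3) + 12800) + 2869 = (15343 + 12800) + 2869 = 28143 + 2869 = 31012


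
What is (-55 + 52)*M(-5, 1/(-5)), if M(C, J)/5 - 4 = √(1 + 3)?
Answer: -90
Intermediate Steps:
M(C, J) = 30 (M(C, J) = 20 + 5*√(1 + 3) = 20 + 5*√4 = 20 + 5*2 = 20 + 10 = 30)
(-55 + 52)*M(-5, 1/(-5)) = (-55 + 52)*30 = -3*30 = -90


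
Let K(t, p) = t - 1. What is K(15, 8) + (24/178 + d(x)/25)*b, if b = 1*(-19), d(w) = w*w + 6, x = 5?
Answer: -26971/2225 ≈ -12.122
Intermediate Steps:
K(t, p) = -1 + t
d(w) = 6 + w² (d(w) = w² + 6 = 6 + w²)
b = -19
K(15, 8) + (24/178 + d(x)/25)*b = (-1 + 15) + (24/178 + (6 + 5²)/25)*(-19) = 14 + (24*(1/178) + (6 + 25)*(1/25))*(-19) = 14 + (12/89 + 31*(1/25))*(-19) = 14 + (12/89 + 31/25)*(-19) = 14 + (3059/2225)*(-19) = 14 - 58121/2225 = -26971/2225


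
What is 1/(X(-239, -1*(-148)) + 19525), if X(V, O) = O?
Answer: 1/19673 ≈ 5.0831e-5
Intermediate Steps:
1/(X(-239, -1*(-148)) + 19525) = 1/(-1*(-148) + 19525) = 1/(148 + 19525) = 1/19673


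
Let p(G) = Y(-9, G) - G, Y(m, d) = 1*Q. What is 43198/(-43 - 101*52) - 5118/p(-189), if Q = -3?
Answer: -5855773/164145 ≈ -35.674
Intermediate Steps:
Y(m, d) = -3 (Y(m, d) = 1*(-3) = -3)
p(G) = -3 - G
43198/(-43 - 101*52) - 5118/p(-189) = 43198/(-43 - 101*52) - 5118/(-3 - 1*(-189)) = 43198/(-43 - 5252) - 5118/(-3 + 189) = 43198/(-5295) - 5118/186 = 43198*(-1/5295) - 5118*1/186 = -43198/5295 - 853/31 = -5855773/164145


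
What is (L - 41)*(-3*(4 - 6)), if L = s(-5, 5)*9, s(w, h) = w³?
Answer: -6996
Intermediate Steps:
L = -1125 (L = (-5)³*9 = -125*9 = -1125)
(L - 41)*(-3*(4 - 6)) = (-1125 - 41)*(-3*(4 - 6)) = -(-3498)*(-2) = -1166*6 = -6996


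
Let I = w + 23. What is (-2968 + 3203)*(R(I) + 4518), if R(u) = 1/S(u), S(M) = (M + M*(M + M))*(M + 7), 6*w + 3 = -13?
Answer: 132769337769/125050 ≈ 1.0617e+6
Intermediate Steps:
w = -8/3 (w = -1/2 + (1/6)*(-13) = -1/2 - 13/6 = -8/3 ≈ -2.6667)
I = 61/3 (I = -8/3 + 23 = 61/3 ≈ 20.333)
S(M) = (7 + M)*(M + 2*M**2) (S(M) = (M + M*(2*M))*(7 + M) = (M + 2*M**2)*(7 + M) = (7 + M)*(M + 2*M**2))
R(u) = 1/(u*(7 + 2*u**2 + 15*u))
(-2968 + 3203)*(R(I) + 4518) = (-2968 + 3203)*(1/((61/3)*(7 + 2*(61/3)**2 + 15*(61/3))) + 4518) = 235*(3/(61*(7 + 2*(3721/9) + 305)) + 4518) = 235*(3/(61*(7 + 7442/9 + 305)) + 4518) = 235*(3/(61*(10250/9)) + 4518) = 235*((3/61)*(9/10250) + 4518) = 235*(27/625250 + 4518) = 235*(2824879527/625250) = 132769337769/125050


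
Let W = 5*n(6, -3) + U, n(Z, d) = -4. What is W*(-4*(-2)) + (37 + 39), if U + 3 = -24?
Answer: -300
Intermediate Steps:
U = -27 (U = -3 - 24 = -27)
W = -47 (W = 5*(-4) - 27 = -20 - 27 = -47)
W*(-4*(-2)) + (37 + 39) = -(-188)*(-2) + (37 + 39) = -47*8 + 76 = -376 + 76 = -300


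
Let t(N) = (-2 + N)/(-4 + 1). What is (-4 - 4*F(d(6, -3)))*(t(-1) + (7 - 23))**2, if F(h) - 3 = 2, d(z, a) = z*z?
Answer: -5400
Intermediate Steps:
d(z, a) = z**2
F(h) = 5 (F(h) = 3 + 2 = 5)
t(N) = 2/3 - N/3 (t(N) = (-2 + N)/(-3) = (-2 + N)*(-1/3) = 2/3 - N/3)
(-4 - 4*F(d(6, -3)))*(t(-1) + (7 - 23))**2 = (-4 - 4*5)*((2/3 - 1/3*(-1)) + (7 - 23))**2 = (-4 - 20)*((2/3 + 1/3) - 16)**2 = -24*(1 - 16)**2 = -24*(-15)**2 = -24*225 = -5400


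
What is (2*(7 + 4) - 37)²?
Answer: 225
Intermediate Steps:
(2*(7 + 4) - 37)² = (2*11 - 37)² = (22 - 37)² = (-15)² = 225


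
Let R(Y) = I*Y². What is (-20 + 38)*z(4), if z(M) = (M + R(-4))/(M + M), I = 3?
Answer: 117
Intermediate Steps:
R(Y) = 3*Y²
z(M) = (48 + M)/(2*M) (z(M) = (M + 3*(-4)²)/(M + M) = (M + 3*16)/((2*M)) = (M + 48)*(1/(2*M)) = (48 + M)*(1/(2*M)) = (48 + M)/(2*M))
(-20 + 38)*z(4) = (-20 + 38)*((½)*(48 + 4)/4) = 18*((½)*(¼)*52) = 18*(13/2) = 117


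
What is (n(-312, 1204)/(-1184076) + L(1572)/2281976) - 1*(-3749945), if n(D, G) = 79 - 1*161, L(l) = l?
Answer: 316639849793522182/84438531693 ≈ 3.7499e+6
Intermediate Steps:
n(D, G) = -82 (n(D, G) = 79 - 161 = -82)
(n(-312, 1204)/(-1184076) + L(1572)/2281976) - 1*(-3749945) = (-82/(-1184076) + 1572/2281976) - 1*(-3749945) = (-82*(-1/1184076) + 1572*(1/2281976)) + 3749945 = (41/592038 + 393/570494) + 3749945 = 64015297/84438531693 + 3749945 = 316639849793522182/84438531693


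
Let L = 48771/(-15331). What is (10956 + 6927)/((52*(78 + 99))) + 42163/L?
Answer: -1982867399873/149629428 ≈ -13252.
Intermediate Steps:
L = -48771/15331 (L = 48771*(-1/15331) = -48771/15331 ≈ -3.1812)
(10956 + 6927)/((52*(78 + 99))) + 42163/L = (10956 + 6927)/((52*(78 + 99))) + 42163/(-48771/15331) = 17883/((52*177)) + 42163*(-15331/48771) = 17883/9204 - 646400953/48771 = 17883*(1/9204) - 646400953/48771 = 5961/3068 - 646400953/48771 = -1982867399873/149629428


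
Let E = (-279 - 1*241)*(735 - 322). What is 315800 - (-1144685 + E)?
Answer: 1675245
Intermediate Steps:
E = -214760 (E = (-279 - 241)*413 = -520*413 = -214760)
315800 - (-1144685 + E) = 315800 - (-1144685 - 214760) = 315800 - 1*(-1359445) = 315800 + 1359445 = 1675245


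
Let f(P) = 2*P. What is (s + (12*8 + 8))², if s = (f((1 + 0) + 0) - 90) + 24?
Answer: 1600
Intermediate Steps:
s = -64 (s = (2*((1 + 0) + 0) - 90) + 24 = (2*(1 + 0) - 90) + 24 = (2*1 - 90) + 24 = (2 - 90) + 24 = -88 + 24 = -64)
(s + (12*8 + 8))² = (-64 + (12*8 + 8))² = (-64 + (96 + 8))² = (-64 + 104)² = 40² = 1600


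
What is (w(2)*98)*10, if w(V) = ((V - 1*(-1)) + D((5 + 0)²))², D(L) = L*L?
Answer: 386496320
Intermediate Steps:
D(L) = L²
w(V) = (626 + V)² (w(V) = ((V - 1*(-1)) + ((5 + 0)²)²)² = ((V + 1) + (5²)²)² = ((1 + V) + 25²)² = ((1 + V) + 625)² = (626 + V)²)
(w(2)*98)*10 = ((626 + 2)²*98)*10 = (628²*98)*10 = (394384*98)*10 = 38649632*10 = 386496320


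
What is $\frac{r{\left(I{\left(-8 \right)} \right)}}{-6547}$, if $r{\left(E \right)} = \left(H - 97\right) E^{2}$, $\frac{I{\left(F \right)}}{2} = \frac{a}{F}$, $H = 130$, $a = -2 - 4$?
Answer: $- \frac{297}{26188} \approx -0.011341$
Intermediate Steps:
$a = -6$
$I{\left(F \right)} = - \frac{12}{F}$ ($I{\left(F \right)} = 2 \left(- \frac{6}{F}\right) = - \frac{12}{F}$)
$r{\left(E \right)} = 33 E^{2}$ ($r{\left(E \right)} = \left(130 - 97\right) E^{2} = 33 E^{2}$)
$\frac{r{\left(I{\left(-8 \right)} \right)}}{-6547} = \frac{33 \left(- \frac{12}{-8}\right)^{2}}{-6547} = 33 \left(\left(-12\right) \left(- \frac{1}{8}\right)\right)^{2} \left(- \frac{1}{6547}\right) = 33 \left(\frac{3}{2}\right)^{2} \left(- \frac{1}{6547}\right) = 33 \cdot \frac{9}{4} \left(- \frac{1}{6547}\right) = \frac{297}{4} \left(- \frac{1}{6547}\right) = - \frac{297}{26188}$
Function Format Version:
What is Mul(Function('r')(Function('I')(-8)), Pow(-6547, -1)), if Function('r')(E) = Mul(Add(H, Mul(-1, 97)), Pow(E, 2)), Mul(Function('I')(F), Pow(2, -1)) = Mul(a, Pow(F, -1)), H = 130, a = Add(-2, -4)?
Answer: Rational(-297, 26188) ≈ -0.011341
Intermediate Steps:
a = -6
Function('I')(F) = Mul(-12, Pow(F, -1)) (Function('I')(F) = Mul(2, Mul(-6, Pow(F, -1))) = Mul(-12, Pow(F, -1)))
Function('r')(E) = Mul(33, Pow(E, 2)) (Function('r')(E) = Mul(Add(130, Mul(-1, 97)), Pow(E, 2)) = Mul(Add(130, -97), Pow(E, 2)) = Mul(33, Pow(E, 2)))
Mul(Function('r')(Function('I')(-8)), Pow(-6547, -1)) = Mul(Mul(33, Pow(Mul(-12, Pow(-8, -1)), 2)), Pow(-6547, -1)) = Mul(Mul(33, Pow(Mul(-12, Rational(-1, 8)), 2)), Rational(-1, 6547)) = Mul(Mul(33, Pow(Rational(3, 2), 2)), Rational(-1, 6547)) = Mul(Mul(33, Rational(9, 4)), Rational(-1, 6547)) = Mul(Rational(297, 4), Rational(-1, 6547)) = Rational(-297, 26188)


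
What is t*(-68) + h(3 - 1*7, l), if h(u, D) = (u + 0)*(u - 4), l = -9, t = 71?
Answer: -4796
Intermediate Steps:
h(u, D) = u*(-4 + u)
t*(-68) + h(3 - 1*7, l) = 71*(-68) + (3 - 1*7)*(-4 + (3 - 1*7)) = -4828 + (3 - 7)*(-4 + (3 - 7)) = -4828 - 4*(-4 - 4) = -4828 - 4*(-8) = -4828 + 32 = -4796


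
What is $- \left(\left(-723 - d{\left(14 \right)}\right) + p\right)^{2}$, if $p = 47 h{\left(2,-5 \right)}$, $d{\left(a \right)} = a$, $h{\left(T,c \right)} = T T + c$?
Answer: $-614656$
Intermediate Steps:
$h{\left(T,c \right)} = c + T^{2}$ ($h{\left(T,c \right)} = T^{2} + c = c + T^{2}$)
$p = -47$ ($p = 47 \left(-5 + 2^{2}\right) = 47 \left(-5 + 4\right) = 47 \left(-1\right) = -47$)
$- \left(\left(-723 - d{\left(14 \right)}\right) + p\right)^{2} = - \left(\left(-723 - 14\right) - 47\right)^{2} = - \left(-737 - 47\right)^{2} = - \left(-784\right)^{2} = \left(-1\right) 614656 = -614656$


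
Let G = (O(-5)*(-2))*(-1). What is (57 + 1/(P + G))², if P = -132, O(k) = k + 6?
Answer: 54893281/16900 ≈ 3248.1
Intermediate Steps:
O(k) = 6 + k
G = 2 (G = ((6 - 5)*(-2))*(-1) = (1*(-2))*(-1) = -2*(-1) = 2)
(57 + 1/(P + G))² = (57 + 1/(-132 + 2))² = (57 + 1/(-130))² = (57 - 1/130)² = (7409/130)² = 54893281/16900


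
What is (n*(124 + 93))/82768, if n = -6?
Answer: -93/5912 ≈ -0.015731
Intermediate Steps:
(n*(124 + 93))/82768 = -6*(124 + 93)/82768 = -6*217*(1/82768) = -1302*1/82768 = -93/5912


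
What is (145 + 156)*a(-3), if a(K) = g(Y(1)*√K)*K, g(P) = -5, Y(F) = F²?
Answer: 4515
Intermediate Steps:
a(K) = -5*K
(145 + 156)*a(-3) = (145 + 156)*(-5*(-3)) = 301*15 = 4515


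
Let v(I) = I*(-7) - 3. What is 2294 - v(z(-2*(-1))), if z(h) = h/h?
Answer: 2304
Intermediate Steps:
z(h) = 1
v(I) = -3 - 7*I (v(I) = -7*I - 3 = -3 - 7*I)
2294 - v(z(-2*(-1))) = 2294 - (-3 - 7*1) = 2294 - (-3 - 7) = 2294 - 1*(-10) = 2294 + 10 = 2304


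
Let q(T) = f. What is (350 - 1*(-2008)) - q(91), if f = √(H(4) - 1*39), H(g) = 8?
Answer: 2358 - I*√31 ≈ 2358.0 - 5.5678*I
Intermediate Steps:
f = I*√31 (f = √(8 - 1*39) = √(8 - 39) = √(-31) = I*√31 ≈ 5.5678*I)
q(T) = I*√31
(350 - 1*(-2008)) - q(91) = (350 - 1*(-2008)) - I*√31 = (350 + 2008) - I*√31 = 2358 - I*√31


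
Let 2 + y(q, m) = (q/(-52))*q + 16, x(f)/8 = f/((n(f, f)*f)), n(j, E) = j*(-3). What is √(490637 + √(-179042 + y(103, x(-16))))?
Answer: √(331670612 + 26*I*√121160845)/26 ≈ 700.46 + 0.3022*I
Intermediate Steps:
n(j, E) = -3*j
x(f) = -8/(3*f) (x(f) = 8*(f/(((-3*f)*f))) = 8*(f/((-3*f²))) = 8*(f*(-1/(3*f²))) = 8*(-1/(3*f)) = -8/(3*f))
y(q, m) = 14 - q²/52 (y(q, m) = -2 + ((q/(-52))*q + 16) = -2 + ((q*(-1/52))*q + 16) = -2 + ((-q/52)*q + 16) = -2 + (-q²/52 + 16) = -2 + (16 - q²/52) = 14 - q²/52)
√(490637 + √(-179042 + y(103, x(-16)))) = √(490637 + √(-179042 + (14 - 1/52*103²))) = √(490637 + √(-179042 + (14 - 1/52*10609))) = √(490637 + √(-179042 + (14 - 10609/52))) = √(490637 + √(-179042 - 9881/52)) = √(490637 + √(-9320065/52)) = √(490637 + I*√121160845/26)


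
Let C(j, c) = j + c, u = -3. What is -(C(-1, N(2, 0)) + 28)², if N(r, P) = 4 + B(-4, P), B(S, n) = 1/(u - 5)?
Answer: -61009/64 ≈ -953.27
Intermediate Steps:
B(S, n) = -⅛ (B(S, n) = 1/(-3 - 5) = 1/(-8) = -⅛)
N(r, P) = 31/8 (N(r, P) = 4 - ⅛ = 31/8)
C(j, c) = c + j
-(C(-1, N(2, 0)) + 28)² = -((31/8 - 1) + 28)² = -(23/8 + 28)² = -(247/8)² = -1*61009/64 = -61009/64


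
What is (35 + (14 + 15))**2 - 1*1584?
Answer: 2512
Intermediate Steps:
(35 + (14 + 15))**2 - 1*1584 = (35 + 29)**2 - 1584 = 64**2 - 1584 = 4096 - 1584 = 2512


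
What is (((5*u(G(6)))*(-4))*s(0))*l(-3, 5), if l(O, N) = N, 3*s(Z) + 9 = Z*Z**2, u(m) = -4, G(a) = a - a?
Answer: -1200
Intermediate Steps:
G(a) = 0
s(Z) = -3 + Z**3/3 (s(Z) = -3 + (Z*Z**2)/3 = -3 + Z**3/3)
(((5*u(G(6)))*(-4))*s(0))*l(-3, 5) = (((5*(-4))*(-4))*(-3 + (1/3)*0**3))*5 = ((-20*(-4))*(-3 + (1/3)*0))*5 = (80*(-3 + 0))*5 = (80*(-3))*5 = -240*5 = -1200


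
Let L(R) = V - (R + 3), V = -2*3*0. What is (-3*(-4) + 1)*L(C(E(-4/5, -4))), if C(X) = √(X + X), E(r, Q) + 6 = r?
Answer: -39 - 26*I*√85/5 ≈ -39.0 - 47.942*I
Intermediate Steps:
E(r, Q) = -6 + r
V = 0 (V = -6*0 = 0)
C(X) = √2*√X (C(X) = √(2*X) = √2*√X)
L(R) = -3 - R (L(R) = 0 - (R + 3) = 0 - (3 + R) = 0 + (-3 - R) = -3 - R)
(-3*(-4) + 1)*L(C(E(-4/5, -4))) = (-3*(-4) + 1)*(-3 - √2*√(-6 - 4/5)) = (12 + 1)*(-3 - √2*√(-6 - 4*⅕)) = 13*(-3 - √2*√(-6 - ⅘)) = 13*(-3 - √2*√(-34/5)) = 13*(-3 - √2*I*√170/5) = 13*(-3 - 2*I*√85/5) = -39 - 26*I*√85/5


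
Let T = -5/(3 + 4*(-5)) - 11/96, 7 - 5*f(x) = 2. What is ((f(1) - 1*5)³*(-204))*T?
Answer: 2344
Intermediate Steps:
f(x) = 1 (f(x) = 7/5 - ⅕*2 = 7/5 - ⅖ = 1)
T = 293/1632 (T = -5/(3 - 20) - 11*1/96 = -5/(-17) - 11/96 = -5*(-1/17) - 11/96 = 5/17 - 11/96 = 293/1632 ≈ 0.17953)
((f(1) - 1*5)³*(-204))*T = ((1 - 1*5)³*(-204))*(293/1632) = ((1 - 5)³*(-204))*(293/1632) = ((-4)³*(-204))*(293/1632) = -64*(-204)*(293/1632) = 13056*(293/1632) = 2344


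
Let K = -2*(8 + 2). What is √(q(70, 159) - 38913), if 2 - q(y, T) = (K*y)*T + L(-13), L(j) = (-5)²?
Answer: 4*√11479 ≈ 428.56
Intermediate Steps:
L(j) = 25
K = -20 (K = -2*10 = -20)
q(y, T) = -23 + 20*T*y (q(y, T) = 2 - ((-20*y)*T + 25) = 2 - (-20*T*y + 25) = 2 - (25 - 20*T*y) = 2 + (-25 + 20*T*y) = -23 + 20*T*y)
√(q(70, 159) - 38913) = √((-23 + 20*159*70) - 38913) = √((-23 + 222600) - 38913) = √(222577 - 38913) = √183664 = 4*√11479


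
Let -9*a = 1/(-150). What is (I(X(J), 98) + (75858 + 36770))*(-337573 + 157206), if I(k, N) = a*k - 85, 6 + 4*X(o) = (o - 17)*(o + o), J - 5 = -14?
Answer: -18269152841159/900 ≈ -2.0299e+10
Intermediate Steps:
J = -9 (J = 5 - 14 = -9)
a = 1/1350 (a = -1/9/(-150) = -1/9*(-1/150) = 1/1350 ≈ 0.00074074)
X(o) = -3/2 + o*(-17 + o)/2 (X(o) = -3/2 + ((o - 17)*(o + o))/4 = -3/2 + ((-17 + o)*(2*o))/4 = -3/2 + (2*o*(-17 + o))/4 = -3/2 + o*(-17 + o)/2)
I(k, N) = -85 + k/1350 (I(k, N) = k/1350 - 85 = -85 + k/1350)
(I(X(J), 98) + (75858 + 36770))*(-337573 + 157206) = ((-85 + (-3/2 + (1/2)*(-9)**2 - 17/2*(-9))/1350) + (75858 + 36770))*(-337573 + 157206) = ((-85 + (-3/2 + (1/2)*81 + 153/2)/1350) + 112628)*(-180367) = ((-85 + (-3/2 + 81/2 + 153/2)/1350) + 112628)*(-180367) = ((-85 + (1/1350)*(231/2)) + 112628)*(-180367) = ((-85 + 77/900) + 112628)*(-180367) = (-76423/900 + 112628)*(-180367) = (101288777/900)*(-180367) = -18269152841159/900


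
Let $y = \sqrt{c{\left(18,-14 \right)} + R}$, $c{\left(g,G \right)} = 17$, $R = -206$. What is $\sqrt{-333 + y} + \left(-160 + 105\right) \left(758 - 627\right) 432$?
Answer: $-3112560 + \sqrt{-333 + 3 i \sqrt{21}} \approx -3.1126 \cdot 10^{6} + 18.252 i$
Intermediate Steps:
$y = 3 i \sqrt{21}$ ($y = \sqrt{17 - 206} = \sqrt{-189} = 3 i \sqrt{21} \approx 13.748 i$)
$\sqrt{-333 + y} + \left(-160 + 105\right) \left(758 - 627\right) 432 = \sqrt{-333 + 3 i \sqrt{21}} + \left(-160 + 105\right) \left(758 - 627\right) 432 = \sqrt{-333 + 3 i \sqrt{21}} + \left(-55\right) 131 \cdot 432 = \sqrt{-333 + 3 i \sqrt{21}} - 3112560 = -3112560 + \sqrt{-333 + 3 i \sqrt{21}}$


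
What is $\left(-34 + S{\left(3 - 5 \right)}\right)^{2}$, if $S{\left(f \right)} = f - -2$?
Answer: $1156$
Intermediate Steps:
$S{\left(f \right)} = 2 + f$ ($S{\left(f \right)} = f + 2 = 2 + f$)
$\left(-34 + S{\left(3 - 5 \right)}\right)^{2} = \left(-34 + \left(2 + \left(3 - 5\right)\right)\right)^{2} = \left(-34 + \left(2 - 2\right)\right)^{2} = \left(-34 + 0\right)^{2} = \left(-34\right)^{2} = 1156$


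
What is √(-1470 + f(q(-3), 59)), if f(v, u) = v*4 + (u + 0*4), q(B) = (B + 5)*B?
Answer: I*√1435 ≈ 37.881*I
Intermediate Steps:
q(B) = B*(5 + B) (q(B) = (5 + B)*B = B*(5 + B))
f(v, u) = u + 4*v (f(v, u) = 4*v + (u + 0) = 4*v + u = u + 4*v)
√(-1470 + f(q(-3), 59)) = √(-1470 + (59 + 4*(-3*(5 - 3)))) = √(-1470 + (59 + 4*(-3*2))) = √(-1470 + (59 + 4*(-6))) = √(-1470 + (59 - 24)) = √(-1470 + 35) = √(-1435) = I*√1435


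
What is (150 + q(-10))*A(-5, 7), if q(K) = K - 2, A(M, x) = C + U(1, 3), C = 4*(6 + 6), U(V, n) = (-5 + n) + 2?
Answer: 6624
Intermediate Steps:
U(V, n) = -3 + n
C = 48 (C = 4*12 = 48)
A(M, x) = 48 (A(M, x) = 48 + (-3 + 3) = 48 + 0 = 48)
q(K) = -2 + K
(150 + q(-10))*A(-5, 7) = (150 + (-2 - 10))*48 = (150 - 12)*48 = 138*48 = 6624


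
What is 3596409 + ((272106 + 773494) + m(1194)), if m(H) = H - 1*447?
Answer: 4642756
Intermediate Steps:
m(H) = -447 + H (m(H) = H - 447 = -447 + H)
3596409 + ((272106 + 773494) + m(1194)) = 3596409 + ((272106 + 773494) + (-447 + 1194)) = 3596409 + (1045600 + 747) = 3596409 + 1046347 = 4642756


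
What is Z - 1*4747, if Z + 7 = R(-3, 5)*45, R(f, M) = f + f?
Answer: -5024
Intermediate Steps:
R(f, M) = 2*f
Z = -277 (Z = -7 + (2*(-3))*45 = -7 - 6*45 = -7 - 270 = -277)
Z - 1*4747 = -277 - 1*4747 = -277 - 4747 = -5024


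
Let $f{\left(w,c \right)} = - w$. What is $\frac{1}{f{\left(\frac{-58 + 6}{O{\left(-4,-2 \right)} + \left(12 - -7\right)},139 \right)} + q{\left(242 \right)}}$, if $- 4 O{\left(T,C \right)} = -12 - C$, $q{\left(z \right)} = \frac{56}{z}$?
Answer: $\frac{5203}{13788} \approx 0.37736$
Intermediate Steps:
$O{\left(T,C \right)} = 3 + \frac{C}{4}$ ($O{\left(T,C \right)} = - \frac{-12 - C}{4} = 3 + \frac{C}{4}$)
$\frac{1}{f{\left(\frac{-58 + 6}{O{\left(-4,-2 \right)} + \left(12 - -7\right)},139 \right)} + q{\left(242 \right)}} = \frac{1}{- \frac{-58 + 6}{\left(3 + \frac{1}{4} \left(-2\right)\right) + \left(12 - -7\right)} + \frac{56}{242}} = \frac{1}{- \frac{-52}{\left(3 - \frac{1}{2}\right) + \left(12 + 7\right)} + 56 \cdot \frac{1}{242}} = \frac{1}{- \frac{-52}{\frac{5}{2} + 19} + \frac{28}{121}} = \frac{1}{- \frac{-52}{\frac{43}{2}} + \frac{28}{121}} = \frac{1}{- \frac{\left(-52\right) 2}{43} + \frac{28}{121}} = \frac{1}{\left(-1\right) \left(- \frac{104}{43}\right) + \frac{28}{121}} = \frac{1}{\frac{104}{43} + \frac{28}{121}} = \frac{1}{\frac{13788}{5203}} = \frac{5203}{13788}$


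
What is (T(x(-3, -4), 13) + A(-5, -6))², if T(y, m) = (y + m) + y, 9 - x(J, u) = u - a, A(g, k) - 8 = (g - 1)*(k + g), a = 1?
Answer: 13225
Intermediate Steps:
A(g, k) = 8 + (-1 + g)*(g + k) (A(g, k) = 8 + (g - 1)*(k + g) = 8 + (-1 + g)*(g + k))
x(J, u) = 10 - u (x(J, u) = 9 - (u - 1*1) = 9 - (u - 1) = 9 - (-1 + u) = 9 + (1 - u) = 10 - u)
T(y, m) = m + 2*y (T(y, m) = (m + y) + y = m + 2*y)
(T(x(-3, -4), 13) + A(-5, -6))² = ((13 + 2*(10 - 1*(-4))) + (8 + (-5)² - 1*(-5) - 1*(-6) - 5*(-6)))² = ((13 + 2*(10 + 4)) + (8 + 25 + 5 + 6 + 30))² = ((13 + 2*14) + 74)² = ((13 + 28) + 74)² = (41 + 74)² = 115² = 13225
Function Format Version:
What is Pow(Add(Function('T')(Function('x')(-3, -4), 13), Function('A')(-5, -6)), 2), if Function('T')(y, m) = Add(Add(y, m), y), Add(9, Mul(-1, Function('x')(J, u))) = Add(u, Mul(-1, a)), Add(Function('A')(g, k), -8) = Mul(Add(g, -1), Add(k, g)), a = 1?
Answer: 13225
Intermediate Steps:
Function('A')(g, k) = Add(8, Mul(Add(-1, g), Add(g, k))) (Function('A')(g, k) = Add(8, Mul(Add(g, -1), Add(k, g))) = Add(8, Mul(Add(-1, g), Add(g, k))))
Function('x')(J, u) = Add(10, Mul(-1, u)) (Function('x')(J, u) = Add(9, Mul(-1, Add(u, Mul(-1, 1)))) = Add(9, Mul(-1, Add(u, -1))) = Add(9, Mul(-1, Add(-1, u))) = Add(9, Add(1, Mul(-1, u))) = Add(10, Mul(-1, u)))
Function('T')(y, m) = Add(m, Mul(2, y)) (Function('T')(y, m) = Add(Add(m, y), y) = Add(m, Mul(2, y)))
Pow(Add(Function('T')(Function('x')(-3, -4), 13), Function('A')(-5, -6)), 2) = Pow(Add(Add(13, Mul(2, Add(10, Mul(-1, -4)))), Add(8, Pow(-5, 2), Mul(-1, -5), Mul(-1, -6), Mul(-5, -6))), 2) = Pow(Add(Add(13, Mul(2, Add(10, 4))), Add(8, 25, 5, 6, 30)), 2) = Pow(Add(Add(13, Mul(2, 14)), 74), 2) = Pow(Add(Add(13, 28), 74), 2) = Pow(Add(41, 74), 2) = Pow(115, 2) = 13225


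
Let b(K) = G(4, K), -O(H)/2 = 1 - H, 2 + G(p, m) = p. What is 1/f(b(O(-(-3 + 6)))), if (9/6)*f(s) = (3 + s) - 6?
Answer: -3/2 ≈ -1.5000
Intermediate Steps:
G(p, m) = -2 + p
O(H) = -2 + 2*H (O(H) = -2*(1 - H) = -2 + 2*H)
b(K) = 2 (b(K) = -2 + 4 = 2)
f(s) = -2 + 2*s/3 (f(s) = 2*((3 + s) - 6)/3 = 2*(-3 + s)/3 = -2 + 2*s/3)
1/f(b(O(-(-3 + 6)))) = 1/(-2 + (⅔)*2) = 1/(-2 + 4/3) = 1/(-⅔) = -3/2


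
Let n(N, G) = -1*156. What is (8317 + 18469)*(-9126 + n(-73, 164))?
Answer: -248627652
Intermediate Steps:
n(N, G) = -156
(8317 + 18469)*(-9126 + n(-73, 164)) = (8317 + 18469)*(-9126 - 156) = 26786*(-9282) = -248627652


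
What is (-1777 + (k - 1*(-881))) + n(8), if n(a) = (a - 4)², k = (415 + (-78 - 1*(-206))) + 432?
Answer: 95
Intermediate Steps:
k = 975 (k = (415 + (-78 + 206)) + 432 = (415 + 128) + 432 = 543 + 432 = 975)
n(a) = (-4 + a)²
(-1777 + (k - 1*(-881))) + n(8) = (-1777 + (975 - 1*(-881))) + (-4 + 8)² = (-1777 + (975 + 881)) + 4² = (-1777 + 1856) + 16 = 79 + 16 = 95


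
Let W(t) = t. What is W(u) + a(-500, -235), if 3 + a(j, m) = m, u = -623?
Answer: -861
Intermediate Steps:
a(j, m) = -3 + m
W(u) + a(-500, -235) = -623 + (-3 - 235) = -623 - 238 = -861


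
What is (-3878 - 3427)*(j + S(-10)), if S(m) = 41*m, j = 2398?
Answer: -14522340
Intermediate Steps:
(-3878 - 3427)*(j + S(-10)) = (-3878 - 3427)*(2398 + 41*(-10)) = -7305*(2398 - 410) = -7305*1988 = -14522340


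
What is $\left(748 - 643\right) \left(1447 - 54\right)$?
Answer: $146265$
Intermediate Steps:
$\left(748 - 643\right) \left(1447 - 54\right) = 105 \cdot 1393 = 146265$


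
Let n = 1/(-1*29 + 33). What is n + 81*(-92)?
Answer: -29807/4 ≈ -7451.8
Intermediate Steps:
n = ¼ (n = 1/(-29 + 33) = 1/4 = ¼ ≈ 0.25000)
n + 81*(-92) = ¼ + 81*(-92) = ¼ - 7452 = -29807/4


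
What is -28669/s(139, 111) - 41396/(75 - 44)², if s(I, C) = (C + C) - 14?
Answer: -36161277/199888 ≈ -180.91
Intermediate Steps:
s(I, C) = -14 + 2*C (s(I, C) = 2*C - 14 = -14 + 2*C)
-28669/s(139, 111) - 41396/(75 - 44)² = -28669/(-14 + 2*111) - 41396/(75 - 44)² = -28669/(-14 + 222) - 41396/(31²) = -28669/208 - 41396/961 = -36161277/199888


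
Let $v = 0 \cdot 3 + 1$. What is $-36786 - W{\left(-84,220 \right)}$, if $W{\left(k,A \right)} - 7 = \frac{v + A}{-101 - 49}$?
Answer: $- \frac{5518729}{150} \approx -36792.0$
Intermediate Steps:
$v = 1$ ($v = 0 + 1 = 1$)
$W{\left(k,A \right)} = \frac{1049}{150} - \frac{A}{150}$ ($W{\left(k,A \right)} = 7 + \frac{1 + A}{-101 - 49} = 7 + \frac{1 + A}{-150} = 7 + \left(1 + A\right) \left(- \frac{1}{150}\right) = 7 - \left(\frac{1}{150} + \frac{A}{150}\right) = \frac{1049}{150} - \frac{A}{150}$)
$-36786 - W{\left(-84,220 \right)} = -36786 - \left(\frac{1049}{150} - \frac{22}{15}\right) = -36786 - \frac{829}{150} = - \frac{5518729}{150}$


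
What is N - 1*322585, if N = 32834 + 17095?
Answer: -272656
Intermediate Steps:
N = 49929
N - 1*322585 = 49929 - 1*322585 = 49929 - 322585 = -272656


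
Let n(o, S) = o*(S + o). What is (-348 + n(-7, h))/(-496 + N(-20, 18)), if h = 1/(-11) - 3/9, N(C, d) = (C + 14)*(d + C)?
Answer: 9769/15972 ≈ 0.61163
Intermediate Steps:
N(C, d) = (14 + C)*(C + d)
h = -14/33 (h = 1*(-1/11) - 3*⅑ = -1/11 - ⅓ = -14/33 ≈ -0.42424)
(-348 + n(-7, h))/(-496 + N(-20, 18)) = (-348 - 7*(-14/33 - 7))/(-496 + ((-20)² + 14*(-20) + 14*18 - 20*18)) = (-348 - 7*(-245/33))/(-496 + (400 - 280 + 252 - 360)) = (-348 + 1715/33)/(-496 + 12) = -9769/33/(-484) = -9769/33*(-1/484) = 9769/15972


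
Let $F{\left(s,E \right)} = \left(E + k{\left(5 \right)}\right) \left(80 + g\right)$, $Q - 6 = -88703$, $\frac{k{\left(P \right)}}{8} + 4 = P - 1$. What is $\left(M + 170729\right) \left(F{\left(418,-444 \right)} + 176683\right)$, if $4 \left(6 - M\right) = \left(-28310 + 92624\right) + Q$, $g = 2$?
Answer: $\frac{99219733825}{4} \approx 2.4805 \cdot 10^{10}$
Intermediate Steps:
$k{\left(P \right)} = -40 + 8 P$ ($k{\left(P \right)} = -32 + 8 \left(P - 1\right) = -32 + 8 \left(-1 + P\right) = -32 + \left(-8 + 8 P\right) = -40 + 8 P$)
$Q = -88697$ ($Q = 6 - 88703 = -88697$)
$F{\left(s,E \right)} = 82 E$ ($F{\left(s,E \right)} = \left(E + \left(-40 + 8 \cdot 5\right)\right) \left(80 + 2\right) = \left(E + \left(-40 + 40\right)\right) 82 = \left(E + 0\right) 82 = E 82 = 82 E$)
$M = \frac{24407}{4}$ ($M = 6 - \frac{\left(-28310 + 92624\right) - 88697}{4} = 6 - \frac{64314 - 88697}{4} = 6 - - \frac{24383}{4} = 6 + \frac{24383}{4} = \frac{24407}{4} \approx 6101.8$)
$\left(M + 170729\right) \left(F{\left(418,-444 \right)} + 176683\right) = \left(\frac{24407}{4} + 170729\right) \left(82 \left(-444\right) + 176683\right) = \frac{707323 \left(-36408 + 176683\right)}{4} = \frac{707323}{4} \cdot 140275 = \frac{99219733825}{4}$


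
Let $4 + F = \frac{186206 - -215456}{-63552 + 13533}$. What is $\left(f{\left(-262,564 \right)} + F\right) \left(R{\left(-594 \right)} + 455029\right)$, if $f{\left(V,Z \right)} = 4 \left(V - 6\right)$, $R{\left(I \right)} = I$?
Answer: $- \frac{24640422740110}{50019} \approx -4.9262 \cdot 10^{8}$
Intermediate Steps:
$f{\left(V,Z \right)} = -24 + 4 V$ ($f{\left(V,Z \right)} = 4 \left(-6 + V\right) = -24 + 4 V$)
$F = - \frac{601738}{50019}$ ($F = -4 + \frac{186206 - -215456}{-63552 + 13533} = -4 + \frac{186206 + 215456}{-50019} = -4 + 401662 \left(- \frac{1}{50019}\right) = -4 - \frac{401662}{50019} = - \frac{601738}{50019} \approx -12.03$)
$\left(f{\left(-262,564 \right)} + F\right) \left(R{\left(-594 \right)} + 455029\right) = \left(\left(-24 + 4 \left(-262\right)\right) - \frac{601738}{50019}\right) \left(-594 + 455029\right) = \left(\left(-24 - 1048\right) - \frac{601738}{50019}\right) 454435 = \left(-1072 - \frac{601738}{50019}\right) 454435 = \left(- \frac{54222106}{50019}\right) 454435 = - \frac{24640422740110}{50019}$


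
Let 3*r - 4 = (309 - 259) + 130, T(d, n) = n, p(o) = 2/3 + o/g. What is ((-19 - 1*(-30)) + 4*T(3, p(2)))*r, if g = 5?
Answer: 42136/45 ≈ 936.36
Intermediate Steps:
p(o) = 2/3 + o/5
r = 184/3 (r = 4/3 + ((309 - 259) + 130)/3 = 4/3 + (50 + 130)/3 = 4/3 + (1/3)*180 = 4/3 + 60 = 184/3 ≈ 61.333)
((-19 - 1*(-30)) + 4*T(3, p(2)))*r = ((-19 - 1*(-30)) + 4*(2/3 + (1/5)*2))*(184/3) = ((-19 + 30) + 4*(2/3 + 2/5))*(184/3) = (11 + 4*(16/15))*(184/3) = (11 + 64/15)*(184/3) = (229/15)*(184/3) = 42136/45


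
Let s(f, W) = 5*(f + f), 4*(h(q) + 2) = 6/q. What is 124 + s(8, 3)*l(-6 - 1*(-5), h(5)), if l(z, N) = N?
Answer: -12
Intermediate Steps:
h(q) = -2 + 3/(2*q) (h(q) = -2 + (6/q)/4 = -2 + 3/(2*q))
s(f, W) = 10*f (s(f, W) = 5*(2*f) = 10*f)
124 + s(8, 3)*l(-6 - 1*(-5), h(5)) = 124 + (10*8)*(-2 + (3/2)/5) = 124 + 80*(-2 + (3/2)*(1/5)) = 124 + 80*(-2 + 3/10) = 124 + 80*(-17/10) = 124 - 136 = -12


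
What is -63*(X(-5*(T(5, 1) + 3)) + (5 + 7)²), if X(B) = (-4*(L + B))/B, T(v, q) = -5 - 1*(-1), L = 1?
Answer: -43848/5 ≈ -8769.6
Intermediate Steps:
T(v, q) = -4 (T(v, q) = -5 + 1 = -4)
X(B) = (-4 - 4*B)/B (X(B) = (-4*(1 + B))/B = (-4 - 4*B)/B)
-63*(X(-5*(T(5, 1) + 3)) + (5 + 7)²) = -63*((-4 - 4*(-1/(5*(-4 + 3)))) + (5 + 7)²) = -63*((-4 - 4/((-5*(-1)))) + 12²) = -63*((-4 - 4/5) + 144) = -63*((-4 - 4*⅕) + 144) = -63*((-4 - ⅘) + 144) = -63*(-24/5 + 144) = -63*696/5 = -43848/5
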